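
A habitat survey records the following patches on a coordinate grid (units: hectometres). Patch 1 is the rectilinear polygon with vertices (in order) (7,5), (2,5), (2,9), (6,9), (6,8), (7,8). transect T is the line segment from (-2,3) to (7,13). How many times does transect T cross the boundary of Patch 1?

The segment meets the boundary at (3.4,9), (2,7.444).

2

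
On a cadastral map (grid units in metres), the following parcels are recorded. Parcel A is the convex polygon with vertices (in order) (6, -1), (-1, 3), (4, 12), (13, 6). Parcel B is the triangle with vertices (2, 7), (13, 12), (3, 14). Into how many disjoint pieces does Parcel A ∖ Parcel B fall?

Parcel A ∖ Parcel B is a single connected region.

1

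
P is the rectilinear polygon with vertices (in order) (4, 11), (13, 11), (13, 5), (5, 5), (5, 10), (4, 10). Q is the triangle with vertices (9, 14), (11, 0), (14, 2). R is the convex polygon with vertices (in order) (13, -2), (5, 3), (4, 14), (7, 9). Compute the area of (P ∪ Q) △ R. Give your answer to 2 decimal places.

71.80

|P ∪ Q| = 62.1429.
|(P ∪ Q) ∩ R| = 16.6698.
|(P ∪ Q) △ R| = 62.1429 + 43 − 33.3397 = 71.80.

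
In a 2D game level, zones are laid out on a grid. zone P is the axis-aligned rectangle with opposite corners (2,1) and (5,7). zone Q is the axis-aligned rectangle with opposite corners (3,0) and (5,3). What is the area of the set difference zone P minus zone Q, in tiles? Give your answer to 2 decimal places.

|zone P∩zone Q|: x∈[3,5], y∈[1,3] → 2·2 = 4.
|zone P| = 18.
|zone P ∖ zone Q| = |zone P| − |zone P∩zone Q| = 18 − 4 = 14.00.

14.00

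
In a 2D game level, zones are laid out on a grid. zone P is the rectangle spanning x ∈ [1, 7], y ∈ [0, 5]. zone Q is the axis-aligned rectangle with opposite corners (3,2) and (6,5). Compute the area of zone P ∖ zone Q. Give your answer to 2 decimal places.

21.00

|zone P∩zone Q|: x∈[3,6], y∈[2,5] → 3·3 = 9.
|zone P| = 30.
|zone P ∖ zone Q| = |zone P| − |zone P∩zone Q| = 30 − 9 = 21.00.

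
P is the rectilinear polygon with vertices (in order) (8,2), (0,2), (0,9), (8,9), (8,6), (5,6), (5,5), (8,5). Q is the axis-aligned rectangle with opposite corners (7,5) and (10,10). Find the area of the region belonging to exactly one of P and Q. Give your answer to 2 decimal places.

62.00

|P| = 53, |Q| = 15, |P∩Q| = 3.
|P △ Q| = |P| + |Q| − 2·|P∩Q| = 53 + 15 − 6 = 62.00.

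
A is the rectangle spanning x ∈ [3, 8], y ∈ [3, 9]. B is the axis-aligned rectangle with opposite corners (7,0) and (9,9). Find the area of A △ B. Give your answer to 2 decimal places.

|A∩B|: x∈[7,8], y∈[3,9] → 1·6 = 6.
|A △ B| = |A| + |B| − 2·|A∩B| = 30 + 18 − 12 = 36.00.

36.00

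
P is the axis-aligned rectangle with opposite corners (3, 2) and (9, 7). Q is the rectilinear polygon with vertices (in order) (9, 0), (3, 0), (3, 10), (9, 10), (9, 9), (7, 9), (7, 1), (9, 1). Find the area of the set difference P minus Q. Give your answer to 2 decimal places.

|P| = 30, |P∩Q| = 20.
|P ∖ Q| = |P| − |P∩Q| = 30 − 20 = 10.00.

10.00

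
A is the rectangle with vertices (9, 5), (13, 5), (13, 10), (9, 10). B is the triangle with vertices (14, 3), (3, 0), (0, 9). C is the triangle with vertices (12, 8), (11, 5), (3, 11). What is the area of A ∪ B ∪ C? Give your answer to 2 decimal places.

By inclusion–exclusion:
Individual areas: |A| = 20, |B| = 54, |C| = 15.
|A∩B| = 0.0238.
|A∩C| = 7.5.
|B∩C| = 0.
|A∩B∩C| = 0.
|A ∪ B ∪ C| = 89 − 7.5238 + 0 = 81.48.

81.48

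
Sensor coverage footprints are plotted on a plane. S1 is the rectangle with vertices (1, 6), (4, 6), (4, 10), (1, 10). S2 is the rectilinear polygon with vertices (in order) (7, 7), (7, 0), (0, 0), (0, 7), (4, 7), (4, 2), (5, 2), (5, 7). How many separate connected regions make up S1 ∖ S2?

1

S1 ∖ S2 is a single connected region.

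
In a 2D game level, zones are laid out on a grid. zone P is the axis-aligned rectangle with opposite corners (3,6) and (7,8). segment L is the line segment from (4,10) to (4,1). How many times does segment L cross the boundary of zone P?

The segment meets the boundary at (4,6), (4,8).

2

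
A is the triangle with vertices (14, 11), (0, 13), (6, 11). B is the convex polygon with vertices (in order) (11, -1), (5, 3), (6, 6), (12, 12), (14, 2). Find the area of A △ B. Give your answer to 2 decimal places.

|A| = 8, |B| = 65, |A∩B| = 0.3243.
|A △ B| = |A| + |B| − 2·|A∩B| = 8 + 65 − 0.6485 = 72.35.

72.35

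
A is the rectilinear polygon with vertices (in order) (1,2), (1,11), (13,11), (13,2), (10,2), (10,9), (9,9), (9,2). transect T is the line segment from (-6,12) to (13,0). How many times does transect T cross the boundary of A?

The segment meets the boundary at (9,2.526), (1,7.579).

2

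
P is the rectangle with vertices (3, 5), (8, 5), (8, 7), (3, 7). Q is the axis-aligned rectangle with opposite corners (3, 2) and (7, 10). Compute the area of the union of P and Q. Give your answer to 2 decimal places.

By inclusion–exclusion:
Individual areas: |P| = 10, |Q| = 32.
|P∩Q|: x∈[3,7], y∈[5,7] → 4·2 = 8.
|P ∪ Q| = 42 − 8 = 34.00.

34.00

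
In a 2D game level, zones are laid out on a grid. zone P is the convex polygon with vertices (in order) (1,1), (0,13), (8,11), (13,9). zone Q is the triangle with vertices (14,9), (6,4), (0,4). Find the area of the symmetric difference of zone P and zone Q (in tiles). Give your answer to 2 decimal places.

|zone P| = 79, |zone Q| = 15, |zone P∩zone Q| = 11.5371.
|zone P △ zone Q| = |zone P| + |zone Q| − 2·|zone P∩zone Q| = 79 + 15 − 23.0741 = 70.93.

70.93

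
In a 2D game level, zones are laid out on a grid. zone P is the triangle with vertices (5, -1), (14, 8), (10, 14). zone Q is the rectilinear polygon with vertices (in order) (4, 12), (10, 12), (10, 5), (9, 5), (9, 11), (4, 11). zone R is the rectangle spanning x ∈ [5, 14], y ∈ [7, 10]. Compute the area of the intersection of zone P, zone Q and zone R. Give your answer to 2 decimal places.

The intersection is the polygon with vertices (10,7), (9,7), (9,10), (10,10).
By the shoelace formula its area is 3.00.

3.00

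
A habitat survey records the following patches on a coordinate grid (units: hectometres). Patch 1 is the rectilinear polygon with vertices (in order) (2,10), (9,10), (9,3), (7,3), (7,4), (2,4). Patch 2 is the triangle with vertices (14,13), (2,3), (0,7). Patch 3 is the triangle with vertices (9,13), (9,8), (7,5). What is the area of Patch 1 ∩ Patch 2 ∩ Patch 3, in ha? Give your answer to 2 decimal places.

The intersection is the polygon with vertices (9,8.833), (7.684,7.737), (8.25,10), (9,10).
By the shoelace formula its area is 1.62.

1.62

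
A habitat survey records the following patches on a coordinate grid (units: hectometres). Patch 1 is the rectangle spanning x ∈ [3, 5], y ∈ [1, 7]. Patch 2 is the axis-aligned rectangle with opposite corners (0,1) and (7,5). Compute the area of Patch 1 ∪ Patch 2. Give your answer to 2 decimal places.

By inclusion–exclusion:
Individual areas: |Patch 1| = 12, |Patch 2| = 28.
|Patch 1∩Patch 2|: x∈[3,5], y∈[1,5] → 2·4 = 8.
|Patch 1 ∪ Patch 2| = 40 − 8 = 32.00.

32.00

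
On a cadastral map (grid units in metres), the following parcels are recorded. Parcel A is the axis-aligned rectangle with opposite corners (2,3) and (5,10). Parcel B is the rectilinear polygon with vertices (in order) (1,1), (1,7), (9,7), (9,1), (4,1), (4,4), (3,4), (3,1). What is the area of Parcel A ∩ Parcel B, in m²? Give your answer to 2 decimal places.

11.00

The intersection is the polygon with vertices (5,3), (4,3), (4,4), (3,4), (3,3), (2,3), (2,7), (5,7).
By the shoelace formula its area is 11.00.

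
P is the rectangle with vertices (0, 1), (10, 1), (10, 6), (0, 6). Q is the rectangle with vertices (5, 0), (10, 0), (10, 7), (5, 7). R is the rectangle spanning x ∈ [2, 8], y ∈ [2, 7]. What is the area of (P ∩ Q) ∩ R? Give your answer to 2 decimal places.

The region (P ∩ Q) ∩ R is the polygon with vertices (5,6), (8,6), (8,2), (5,2).
By the shoelace formula its area is 12.00.

12.00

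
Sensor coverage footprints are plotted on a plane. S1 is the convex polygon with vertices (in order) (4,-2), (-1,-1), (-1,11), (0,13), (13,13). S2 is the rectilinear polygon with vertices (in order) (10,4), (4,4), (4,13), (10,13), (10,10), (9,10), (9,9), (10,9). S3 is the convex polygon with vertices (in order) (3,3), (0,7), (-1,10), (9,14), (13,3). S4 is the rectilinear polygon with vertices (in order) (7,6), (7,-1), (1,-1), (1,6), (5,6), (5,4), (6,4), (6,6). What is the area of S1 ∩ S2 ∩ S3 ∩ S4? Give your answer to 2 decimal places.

4.00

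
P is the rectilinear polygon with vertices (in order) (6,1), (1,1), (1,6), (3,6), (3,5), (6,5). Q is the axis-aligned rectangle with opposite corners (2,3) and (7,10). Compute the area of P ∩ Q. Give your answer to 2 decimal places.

9.00

The intersection is the polygon with vertices (3,6), (3,5), (6,5), (6,3), (2,3), (2,6).
By the shoelace formula its area is 9.00.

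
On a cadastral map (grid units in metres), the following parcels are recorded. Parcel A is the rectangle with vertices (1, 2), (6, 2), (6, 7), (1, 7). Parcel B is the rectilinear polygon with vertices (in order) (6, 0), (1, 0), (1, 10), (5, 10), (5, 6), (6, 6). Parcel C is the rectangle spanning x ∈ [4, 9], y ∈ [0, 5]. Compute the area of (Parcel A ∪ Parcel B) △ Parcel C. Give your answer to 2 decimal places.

|Parcel A ∪ Parcel B| = 47.
|(Parcel A ∪ Parcel B) ∩ Parcel C| = 10.
|(Parcel A ∪ Parcel B) △ Parcel C| = 47 + 25 − 20 = 52.00.

52.00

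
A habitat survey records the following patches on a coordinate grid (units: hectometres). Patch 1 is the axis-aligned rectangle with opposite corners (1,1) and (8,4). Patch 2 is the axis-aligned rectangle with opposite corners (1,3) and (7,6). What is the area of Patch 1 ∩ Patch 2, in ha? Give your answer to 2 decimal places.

6.00

|Patch 1∩Patch 2|: x∈[1,7], y∈[3,4] → 6·1 = 6.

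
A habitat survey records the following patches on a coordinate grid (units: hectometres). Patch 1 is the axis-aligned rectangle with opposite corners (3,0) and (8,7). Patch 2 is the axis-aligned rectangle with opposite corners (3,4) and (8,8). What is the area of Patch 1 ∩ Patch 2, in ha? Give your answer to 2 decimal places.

15.00

|Patch 1∩Patch 2|: x∈[3,8], y∈[4,7] → 5·3 = 15.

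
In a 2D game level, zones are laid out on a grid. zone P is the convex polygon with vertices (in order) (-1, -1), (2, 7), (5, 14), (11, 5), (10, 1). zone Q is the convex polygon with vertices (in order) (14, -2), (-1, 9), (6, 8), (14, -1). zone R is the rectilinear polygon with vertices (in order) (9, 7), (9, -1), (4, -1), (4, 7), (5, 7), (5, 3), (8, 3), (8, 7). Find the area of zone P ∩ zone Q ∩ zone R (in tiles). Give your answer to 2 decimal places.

5.43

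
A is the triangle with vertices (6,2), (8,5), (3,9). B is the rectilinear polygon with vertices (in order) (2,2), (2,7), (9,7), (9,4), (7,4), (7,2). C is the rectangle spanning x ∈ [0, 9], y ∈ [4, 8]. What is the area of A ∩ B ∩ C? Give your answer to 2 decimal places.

7.67

The intersection is the polygon with vertices (3.857,7), (5.5,7), (8,5), (7.333,4), (7,4), (5.143,4).
By the shoelace formula its area is 7.67.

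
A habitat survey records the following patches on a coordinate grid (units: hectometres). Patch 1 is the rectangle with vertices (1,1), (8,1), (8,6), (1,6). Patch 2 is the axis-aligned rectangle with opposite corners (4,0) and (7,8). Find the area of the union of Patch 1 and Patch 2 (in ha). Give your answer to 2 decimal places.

44.00

By inclusion–exclusion:
Individual areas: |Patch 1| = 35, |Patch 2| = 24.
|Patch 1∩Patch 2|: x∈[4,7], y∈[1,6] → 3·5 = 15.
|Patch 1 ∪ Patch 2| = 59 − 15 = 44.00.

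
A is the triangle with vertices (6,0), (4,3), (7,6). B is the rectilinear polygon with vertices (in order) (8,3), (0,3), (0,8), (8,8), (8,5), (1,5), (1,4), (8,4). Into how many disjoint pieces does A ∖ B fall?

2

A ∖ B splits into 2 disjoint pieces (area 3.75, area 1.25).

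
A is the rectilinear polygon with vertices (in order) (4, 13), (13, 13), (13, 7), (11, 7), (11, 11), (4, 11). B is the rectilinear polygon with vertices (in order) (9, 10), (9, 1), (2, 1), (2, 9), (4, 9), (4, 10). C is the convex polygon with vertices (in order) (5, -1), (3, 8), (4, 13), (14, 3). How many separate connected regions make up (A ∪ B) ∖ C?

3

(A ∪ B) ∖ C splits into 3 disjoint pieces (area 24, area 13.5444, area 2).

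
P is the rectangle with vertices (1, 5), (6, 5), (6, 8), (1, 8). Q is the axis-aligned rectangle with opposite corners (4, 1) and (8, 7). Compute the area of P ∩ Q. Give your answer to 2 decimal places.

|P∩Q|: x∈[4,6], y∈[5,7] → 2·2 = 4.

4.00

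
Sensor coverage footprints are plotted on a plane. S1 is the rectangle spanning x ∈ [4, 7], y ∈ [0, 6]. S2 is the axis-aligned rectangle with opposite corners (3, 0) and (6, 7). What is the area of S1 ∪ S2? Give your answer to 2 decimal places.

By inclusion–exclusion:
Individual areas: |S1| = 18, |S2| = 21.
|S1∩S2|: x∈[4,6], y∈[0,6] → 2·6 = 12.
|S1 ∪ S2| = 39 − 12 = 27.00.

27.00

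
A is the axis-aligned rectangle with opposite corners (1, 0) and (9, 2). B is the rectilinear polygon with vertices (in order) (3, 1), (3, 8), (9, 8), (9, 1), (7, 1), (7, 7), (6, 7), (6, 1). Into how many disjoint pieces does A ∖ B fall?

A ∖ B is a single connected region.

1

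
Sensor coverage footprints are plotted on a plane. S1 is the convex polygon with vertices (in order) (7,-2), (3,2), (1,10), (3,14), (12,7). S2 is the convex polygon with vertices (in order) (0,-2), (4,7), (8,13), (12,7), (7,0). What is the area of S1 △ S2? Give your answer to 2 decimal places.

53.87

|S1| = 94, |S2| = 79.5, |S1∩S2| = 59.8147.
|S1 △ S2| = |S1| + |S2| − 2·|S1∩S2| = 94 + 79.5 − 119.6294 = 53.87.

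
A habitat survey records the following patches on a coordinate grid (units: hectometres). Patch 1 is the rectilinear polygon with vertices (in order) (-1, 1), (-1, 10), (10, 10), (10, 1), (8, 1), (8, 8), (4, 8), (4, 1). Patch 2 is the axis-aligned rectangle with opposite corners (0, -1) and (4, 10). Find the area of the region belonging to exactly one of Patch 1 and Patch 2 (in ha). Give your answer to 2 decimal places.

43.00

|Patch 1| = 71, |Patch 2| = 44, |Patch 1∩Patch 2| = 36.
|Patch 1 △ Patch 2| = |Patch 1| + |Patch 2| − 2·|Patch 1∩Patch 2| = 71 + 44 − 72 = 43.00.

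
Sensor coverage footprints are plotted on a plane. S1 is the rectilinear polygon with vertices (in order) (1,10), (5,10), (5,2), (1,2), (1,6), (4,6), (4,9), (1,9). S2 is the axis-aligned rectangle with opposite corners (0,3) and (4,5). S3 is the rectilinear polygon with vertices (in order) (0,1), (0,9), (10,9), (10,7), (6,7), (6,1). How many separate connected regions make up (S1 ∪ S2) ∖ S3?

(S1 ∪ S2) ∖ S3 is a single connected region.

1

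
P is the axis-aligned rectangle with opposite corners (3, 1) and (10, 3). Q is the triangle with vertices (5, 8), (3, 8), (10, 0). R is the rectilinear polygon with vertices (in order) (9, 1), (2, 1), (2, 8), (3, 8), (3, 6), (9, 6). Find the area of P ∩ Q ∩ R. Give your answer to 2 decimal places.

The intersection is the polygon with vertices (9,1.6), (9,1.143), (7.375,3), (8.125,3).
By the shoelace formula its area is 0.90.

0.90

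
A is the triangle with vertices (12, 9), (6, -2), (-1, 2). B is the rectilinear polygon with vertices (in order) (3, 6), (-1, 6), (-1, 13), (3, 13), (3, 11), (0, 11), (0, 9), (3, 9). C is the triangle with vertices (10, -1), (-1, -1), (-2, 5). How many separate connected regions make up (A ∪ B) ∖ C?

3

(A ∪ B) ∖ C splits into 3 disjoint pieces (area 1.1477, area 32.3307, area 22).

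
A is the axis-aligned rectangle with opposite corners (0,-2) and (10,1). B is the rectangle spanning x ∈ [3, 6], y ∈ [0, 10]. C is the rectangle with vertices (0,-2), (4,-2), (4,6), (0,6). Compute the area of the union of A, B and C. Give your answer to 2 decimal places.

72.00

By inclusion–exclusion:
Individual areas: |A| = 30, |B| = 30, |C| = 32.
|A∩B|: x∈[3,6], y∈[0,1] → 3·1 = 3.
|A∩C|: x∈[0,4], y∈[-2,1] → 4·3 = 12.
|B∩C|: x∈[3,4], y∈[0,6] → 1·6 = 6.
|A∩B∩C| = 1.
|A ∪ B ∪ C| = 92 − 21 + 1 = 72.00.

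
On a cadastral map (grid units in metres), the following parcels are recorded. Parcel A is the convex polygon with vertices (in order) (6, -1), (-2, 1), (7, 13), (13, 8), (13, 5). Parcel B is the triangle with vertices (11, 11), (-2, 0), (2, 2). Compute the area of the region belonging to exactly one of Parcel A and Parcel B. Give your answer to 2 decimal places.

103.51

|Parcel A| = 112, |Parcel B| = 9, |Parcel A∩Parcel B| = 8.7451.
|Parcel A △ Parcel B| = |Parcel A| + |Parcel B| − 2·|Parcel A∩Parcel B| = 112 + 9 − 17.4901 = 103.51.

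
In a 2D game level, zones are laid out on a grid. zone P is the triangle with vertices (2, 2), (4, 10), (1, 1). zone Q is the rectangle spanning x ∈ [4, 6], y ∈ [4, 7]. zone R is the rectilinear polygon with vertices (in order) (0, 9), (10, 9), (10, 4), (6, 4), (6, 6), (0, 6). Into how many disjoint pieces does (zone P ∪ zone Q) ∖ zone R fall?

3

(zone P ∪ zone Q) ∖ zone R splits into 3 disjoint pieces (area 2.3333, area 0.0417, area 4).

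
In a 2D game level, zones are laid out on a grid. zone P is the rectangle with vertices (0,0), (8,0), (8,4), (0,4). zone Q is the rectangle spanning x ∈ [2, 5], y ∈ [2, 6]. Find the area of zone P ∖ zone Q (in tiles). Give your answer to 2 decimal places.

|zone P∩zone Q|: x∈[2,5], y∈[2,4] → 3·2 = 6.
|zone P| = 32.
|zone P ∖ zone Q| = |zone P| − |zone P∩zone Q| = 32 − 6 = 26.00.

26.00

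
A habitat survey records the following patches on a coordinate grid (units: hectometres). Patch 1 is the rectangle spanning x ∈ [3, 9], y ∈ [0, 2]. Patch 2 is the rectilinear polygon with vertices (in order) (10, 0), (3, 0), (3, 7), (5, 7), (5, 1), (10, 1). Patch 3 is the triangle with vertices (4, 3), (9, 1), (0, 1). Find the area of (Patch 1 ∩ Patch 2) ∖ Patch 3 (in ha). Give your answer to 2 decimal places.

|Patch 1 ∩ Patch 2| = 8.
|(Patch 1 ∩ Patch 2) ∩ Patch 3| = 2.
|(Patch 1 ∩ Patch 2) ∖ Patch 3| = 8 − 2 = 6.00.

6.00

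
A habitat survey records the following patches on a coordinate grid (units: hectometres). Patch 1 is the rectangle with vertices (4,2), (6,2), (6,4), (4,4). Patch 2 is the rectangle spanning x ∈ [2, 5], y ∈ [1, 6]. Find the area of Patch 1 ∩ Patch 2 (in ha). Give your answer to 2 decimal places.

2.00

|Patch 1∩Patch 2|: x∈[4,5], y∈[2,4] → 1·2 = 2.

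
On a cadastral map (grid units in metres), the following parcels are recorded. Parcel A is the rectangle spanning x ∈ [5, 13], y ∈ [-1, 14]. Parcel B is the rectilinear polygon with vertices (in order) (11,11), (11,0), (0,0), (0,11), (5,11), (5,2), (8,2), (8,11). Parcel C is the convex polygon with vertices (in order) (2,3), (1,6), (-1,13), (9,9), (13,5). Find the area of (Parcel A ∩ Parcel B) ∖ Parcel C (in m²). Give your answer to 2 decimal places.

|Parcel A ∩ Parcel B| = 39.
|(Parcel A ∩ Parcel B) ∩ Parcel C| = 12.1091.
|(Parcel A ∩ Parcel B) ∖ Parcel C| = 39 − 12.1091 = 26.89.

26.89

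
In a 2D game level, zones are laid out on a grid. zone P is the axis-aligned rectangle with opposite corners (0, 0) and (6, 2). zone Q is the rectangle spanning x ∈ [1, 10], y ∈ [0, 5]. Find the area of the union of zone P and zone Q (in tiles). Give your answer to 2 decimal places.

47.00

By inclusion–exclusion:
Individual areas: |zone P| = 12, |zone Q| = 45.
|zone P∩zone Q|: x∈[1,6], y∈[0,2] → 5·2 = 10.
|zone P ∪ zone Q| = 57 − 10 = 47.00.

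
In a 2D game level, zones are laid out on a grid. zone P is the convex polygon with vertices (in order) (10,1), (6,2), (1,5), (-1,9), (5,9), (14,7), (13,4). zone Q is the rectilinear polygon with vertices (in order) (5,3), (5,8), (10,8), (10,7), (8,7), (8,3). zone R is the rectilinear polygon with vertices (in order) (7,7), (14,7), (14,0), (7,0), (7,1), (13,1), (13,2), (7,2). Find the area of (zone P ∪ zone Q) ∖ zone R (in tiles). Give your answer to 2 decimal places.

|zone P ∪ zone Q| = 75.5278.
|(zone P ∪ zone Q) ∩ zone R| = 29.5.
|(zone P ∪ zone Q) ∖ zone R| = 75.5278 − 29.5 = 46.03.

46.03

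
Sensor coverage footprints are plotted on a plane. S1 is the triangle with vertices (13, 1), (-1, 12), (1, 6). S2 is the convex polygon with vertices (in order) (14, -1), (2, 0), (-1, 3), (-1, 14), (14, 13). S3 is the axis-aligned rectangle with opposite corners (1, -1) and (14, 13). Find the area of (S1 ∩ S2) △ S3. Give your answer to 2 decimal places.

|S1 ∩ S2| = 31.
|(S1 ∩ S2) ∩ S3| = 26.5714.
|(S1 ∩ S2) △ S3| = 31 + 182 − 53.1429 = 159.86.

159.86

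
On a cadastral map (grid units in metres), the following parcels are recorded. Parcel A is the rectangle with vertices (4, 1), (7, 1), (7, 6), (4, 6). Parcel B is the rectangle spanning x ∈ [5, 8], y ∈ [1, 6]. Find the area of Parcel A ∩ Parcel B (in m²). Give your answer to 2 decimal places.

|Parcel A∩Parcel B|: x∈[5,7], y∈[1,6] → 2·5 = 10.

10.00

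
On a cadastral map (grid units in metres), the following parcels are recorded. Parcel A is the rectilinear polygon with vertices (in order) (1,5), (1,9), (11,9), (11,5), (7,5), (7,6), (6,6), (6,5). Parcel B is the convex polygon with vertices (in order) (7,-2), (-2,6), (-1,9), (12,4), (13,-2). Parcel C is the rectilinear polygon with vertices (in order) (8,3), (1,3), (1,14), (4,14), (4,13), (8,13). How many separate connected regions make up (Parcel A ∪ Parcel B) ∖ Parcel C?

(Parcel A ∪ Parcel B) ∖ Parcel C splits into 2 disjoint pieces (area 60.7625, area 10.7308).

2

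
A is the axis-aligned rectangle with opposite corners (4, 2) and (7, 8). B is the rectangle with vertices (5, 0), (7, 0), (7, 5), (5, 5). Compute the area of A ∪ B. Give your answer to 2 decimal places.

By inclusion–exclusion:
Individual areas: |A| = 18, |B| = 10.
|A∩B|: x∈[5,7], y∈[2,5] → 2·3 = 6.
|A ∪ B| = 28 − 6 = 22.00.

22.00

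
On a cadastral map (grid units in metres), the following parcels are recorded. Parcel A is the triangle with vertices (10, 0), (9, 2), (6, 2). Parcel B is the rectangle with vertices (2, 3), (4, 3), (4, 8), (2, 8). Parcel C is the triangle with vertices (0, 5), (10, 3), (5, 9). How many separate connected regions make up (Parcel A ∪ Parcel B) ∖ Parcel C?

(Parcel A ∪ Parcel B) ∖ Parcel C splits into 3 disjoint pieces (area 3, area 2.8, area 1.225).

3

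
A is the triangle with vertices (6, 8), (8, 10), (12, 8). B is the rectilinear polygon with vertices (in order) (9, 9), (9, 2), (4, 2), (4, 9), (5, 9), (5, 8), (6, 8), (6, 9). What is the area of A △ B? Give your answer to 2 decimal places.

|A| = 6, |B| = 34, |A∩B| = 2.5.
|A △ B| = |A| + |B| − 2·|A∩B| = 6 + 34 − 5 = 35.00.

35.00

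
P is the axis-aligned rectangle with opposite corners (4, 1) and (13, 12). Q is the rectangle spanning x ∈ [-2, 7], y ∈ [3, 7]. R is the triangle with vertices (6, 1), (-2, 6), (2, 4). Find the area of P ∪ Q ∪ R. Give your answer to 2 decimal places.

By inclusion–exclusion:
Individual areas: |P| = 99, |Q| = 36, |R| = 2.
|P∩Q|: x∈[4,7], y∈[3,7] → 3·4 = 12.
|P∩R| = 0.25.
|Q∩R| = 1.4667.
|P∩Q∩R| = 0.
|P ∪ Q ∪ R| = 137 − 13.7167 + 0 = 123.28.

123.28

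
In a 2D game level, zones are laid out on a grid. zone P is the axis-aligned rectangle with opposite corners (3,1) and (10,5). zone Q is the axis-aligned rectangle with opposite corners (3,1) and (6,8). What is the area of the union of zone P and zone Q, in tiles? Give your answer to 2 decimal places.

37.00

By inclusion–exclusion:
Individual areas: |zone P| = 28, |zone Q| = 21.
|zone P∩zone Q|: x∈[3,6], y∈[1,5] → 3·4 = 12.
|zone P ∪ zone Q| = 49 − 12 = 37.00.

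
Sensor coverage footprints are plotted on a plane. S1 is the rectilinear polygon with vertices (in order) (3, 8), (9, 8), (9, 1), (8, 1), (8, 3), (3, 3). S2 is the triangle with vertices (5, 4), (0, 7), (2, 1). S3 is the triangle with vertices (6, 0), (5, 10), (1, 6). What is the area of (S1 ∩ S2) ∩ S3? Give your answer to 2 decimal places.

2.55

The region (S1 ∩ S2) ∩ S3 is the polygon with vertices (3,5.2), (5,4), (4,3), (3.5,3), (3,3.6).
By the shoelace formula its area is 2.55.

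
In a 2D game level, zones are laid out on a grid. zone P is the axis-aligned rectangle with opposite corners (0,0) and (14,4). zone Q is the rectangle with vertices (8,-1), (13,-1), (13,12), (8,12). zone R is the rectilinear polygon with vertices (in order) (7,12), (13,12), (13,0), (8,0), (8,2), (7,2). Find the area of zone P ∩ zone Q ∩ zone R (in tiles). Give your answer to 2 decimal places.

The intersection is the polygon with vertices (13,0), (8,0), (8,2), (8,4), (13,4).
By the shoelace formula its area is 20.00.

20.00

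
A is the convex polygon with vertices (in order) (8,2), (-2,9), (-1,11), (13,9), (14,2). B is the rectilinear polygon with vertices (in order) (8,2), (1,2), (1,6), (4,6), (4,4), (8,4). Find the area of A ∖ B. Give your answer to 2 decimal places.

84.61

|A| = 88.5, |A∩B| = 3.8857.
|A ∖ B| = |A| − |A∩B| = 88.5 − 3.8857 = 84.61.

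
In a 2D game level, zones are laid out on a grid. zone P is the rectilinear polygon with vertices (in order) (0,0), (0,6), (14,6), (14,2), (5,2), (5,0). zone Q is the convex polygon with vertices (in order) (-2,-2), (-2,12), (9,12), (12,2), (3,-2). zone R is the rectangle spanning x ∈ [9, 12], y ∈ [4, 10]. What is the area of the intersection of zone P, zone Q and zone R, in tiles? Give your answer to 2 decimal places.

4.20

The intersection is the polygon with vertices (10.8,6), (11.4,4), (9,4), (9,6).
By the shoelace formula its area is 4.20.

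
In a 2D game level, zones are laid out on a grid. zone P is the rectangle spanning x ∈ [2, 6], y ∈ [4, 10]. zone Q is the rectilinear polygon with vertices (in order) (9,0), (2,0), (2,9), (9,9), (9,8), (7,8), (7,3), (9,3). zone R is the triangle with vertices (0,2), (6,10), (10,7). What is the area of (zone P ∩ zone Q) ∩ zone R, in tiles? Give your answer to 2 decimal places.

The region (zone P ∩ zone Q) ∩ zone R is the polygon with vertices (2,4), (2,4.667), (5.25,9), (6,9), (6,5), (4,4).
By the shoelace formula its area is 11.96.

11.96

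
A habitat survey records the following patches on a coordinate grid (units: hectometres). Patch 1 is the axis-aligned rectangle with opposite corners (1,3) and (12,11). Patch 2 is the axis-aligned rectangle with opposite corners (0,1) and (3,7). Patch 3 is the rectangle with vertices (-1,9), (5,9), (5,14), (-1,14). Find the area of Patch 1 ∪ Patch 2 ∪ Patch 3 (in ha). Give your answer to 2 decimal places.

By inclusion–exclusion:
Individual areas: |Patch 1| = 88, |Patch 2| = 18, |Patch 3| = 30.
|Patch 1∩Patch 2|: x∈[1,3], y∈[3,7] → 2·4 = 8.
|Patch 1∩Patch 3|: x∈[1,5], y∈[9,11] → 4·2 = 8.
|Patch 2∩Patch 3| = 0 (no overlap).
|Patch 1∩Patch 2∩Patch 3| = 0.
|Patch 1 ∪ Patch 2 ∪ Patch 3| = 136 − 16 + 0 = 120.00.

120.00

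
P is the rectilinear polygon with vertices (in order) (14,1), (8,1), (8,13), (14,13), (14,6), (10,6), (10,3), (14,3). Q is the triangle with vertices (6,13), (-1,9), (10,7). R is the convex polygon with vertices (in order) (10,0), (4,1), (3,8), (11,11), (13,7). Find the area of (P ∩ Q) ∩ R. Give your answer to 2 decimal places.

2.63

The region (P ∩ Q) ∩ R is the polygon with vertices (10,7), (8,7.364), (8,9.875), (8.067,9.9).
By the shoelace formula its area is 2.63.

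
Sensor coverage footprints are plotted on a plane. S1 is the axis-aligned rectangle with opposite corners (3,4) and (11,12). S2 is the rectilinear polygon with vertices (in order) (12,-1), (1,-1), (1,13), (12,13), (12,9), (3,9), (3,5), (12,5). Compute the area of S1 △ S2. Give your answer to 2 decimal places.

118.00

|S1| = 64, |S2| = 118, |S1∩S2| = 32.
|S1 △ S2| = |S1| + |S2| − 2·|S1∩S2| = 64 + 118 − 64 = 118.00.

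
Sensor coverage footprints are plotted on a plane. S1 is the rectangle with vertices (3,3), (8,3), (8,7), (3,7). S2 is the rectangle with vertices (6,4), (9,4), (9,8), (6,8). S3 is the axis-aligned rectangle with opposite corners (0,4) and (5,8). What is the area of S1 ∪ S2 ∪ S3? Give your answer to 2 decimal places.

By inclusion–exclusion:
Individual areas: |S1| = 20, |S2| = 12, |S3| = 20.
|S1∩S2|: x∈[6,8], y∈[4,7] → 2·3 = 6.
|S1∩S3|: x∈[3,5], y∈[4,7] → 2·3 = 6.
|S2∩S3| = 0 (no overlap).
|S1∩S2∩S3| = 0.
|S1 ∪ S2 ∪ S3| = 52 − 12 + 0 = 40.00.

40.00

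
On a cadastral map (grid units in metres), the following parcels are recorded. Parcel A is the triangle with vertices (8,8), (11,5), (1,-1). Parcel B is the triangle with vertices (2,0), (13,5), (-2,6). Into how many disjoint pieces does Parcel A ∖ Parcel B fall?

Parcel A ∖ Parcel B splits into 2 disjoint pieces (area 6.4386, area 0.8782).

2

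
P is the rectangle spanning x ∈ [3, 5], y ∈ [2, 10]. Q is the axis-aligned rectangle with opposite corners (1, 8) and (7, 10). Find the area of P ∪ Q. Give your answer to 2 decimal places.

24.00

By inclusion–exclusion:
Individual areas: |P| = 16, |Q| = 12.
|P∩Q|: x∈[3,5], y∈[8,10] → 2·2 = 4.
|P ∪ Q| = 28 − 4 = 24.00.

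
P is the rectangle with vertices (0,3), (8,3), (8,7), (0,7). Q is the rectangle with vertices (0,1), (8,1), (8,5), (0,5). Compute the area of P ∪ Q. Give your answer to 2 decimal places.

By inclusion–exclusion:
Individual areas: |P| = 32, |Q| = 32.
|P∩Q|: x∈[0,8], y∈[3,5] → 8·2 = 16.
|P ∪ Q| = 64 − 16 = 48.00.

48.00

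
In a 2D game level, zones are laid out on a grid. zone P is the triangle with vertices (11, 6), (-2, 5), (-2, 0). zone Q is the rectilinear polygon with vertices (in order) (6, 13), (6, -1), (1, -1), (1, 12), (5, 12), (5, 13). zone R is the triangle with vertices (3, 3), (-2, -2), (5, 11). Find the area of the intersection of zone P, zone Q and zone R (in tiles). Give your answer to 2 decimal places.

The intersection is the polygon with vertices (1,1.385), (1,3.571), (1.932,5.303), (3.608,5.431), (3,3), (1.714,1.714).
By the shoelace formula its area is 6.43.

6.43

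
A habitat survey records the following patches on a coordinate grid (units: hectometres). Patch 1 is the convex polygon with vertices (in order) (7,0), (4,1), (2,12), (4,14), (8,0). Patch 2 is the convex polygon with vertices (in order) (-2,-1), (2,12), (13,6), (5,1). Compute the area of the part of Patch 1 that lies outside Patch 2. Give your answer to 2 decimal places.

|Patch 1| = 39.5, |Patch 1∩Patch 2| = 30.5586.
|Patch 1 ∖ Patch 2| = |Patch 1| − |Patch 1∩Patch 2| = 39.5 − 30.5586 = 8.94.

8.94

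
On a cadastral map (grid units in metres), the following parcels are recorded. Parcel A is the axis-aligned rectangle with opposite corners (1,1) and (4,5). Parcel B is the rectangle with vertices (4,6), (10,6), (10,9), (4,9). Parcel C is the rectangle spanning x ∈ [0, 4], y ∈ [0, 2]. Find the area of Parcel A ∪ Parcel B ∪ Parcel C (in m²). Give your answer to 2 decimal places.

35.00

By inclusion–exclusion:
Individual areas: |Parcel A| = 12, |Parcel B| = 18, |Parcel C| = 8.
|Parcel A∩Parcel B| = 0 (no overlap).
|Parcel A∩Parcel C|: x∈[1,4], y∈[1,2] → 3·1 = 3.
|Parcel B∩Parcel C| = 0 (no overlap).
|Parcel A∩Parcel B∩Parcel C| = 0.
|Parcel A ∪ Parcel B ∪ Parcel C| = 38 − 3 + 0 = 35.00.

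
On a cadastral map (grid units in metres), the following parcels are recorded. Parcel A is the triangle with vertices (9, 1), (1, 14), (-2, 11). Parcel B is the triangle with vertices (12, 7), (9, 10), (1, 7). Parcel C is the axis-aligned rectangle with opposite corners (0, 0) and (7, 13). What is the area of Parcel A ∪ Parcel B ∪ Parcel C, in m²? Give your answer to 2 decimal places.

By inclusion–exclusion:
Individual areas: |Parcel A| = 31.5, |Parcel B| = 16.5, |Parcel C| = 91.
|Parcel A∩Parcel B| = 2.5667.
|Parcel A∩Parcel C| = 25.4423.
|Parcel B∩Parcel C| = 6.75.
|Parcel A∩Parcel B∩Parcel C| = 2.5667.
|Parcel A ∪ Parcel B ∪ Parcel C| = 139 − 34.7591 + 2.5667 = 106.81.

106.81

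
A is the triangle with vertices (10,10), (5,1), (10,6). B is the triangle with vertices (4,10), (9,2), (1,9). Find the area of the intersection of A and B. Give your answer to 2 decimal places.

0.86

The intersection is the polygon with vertices (7.176,4.918), (7.846,3.846), (7.4,3.4), (6.682,4.028).
By the shoelace formula its area is 0.86.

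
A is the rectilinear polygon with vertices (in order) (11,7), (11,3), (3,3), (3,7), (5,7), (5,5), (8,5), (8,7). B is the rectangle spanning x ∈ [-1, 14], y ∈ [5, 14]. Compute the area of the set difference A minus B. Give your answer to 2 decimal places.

|A| = 26, |A∩B| = 10.
|A ∖ B| = |A| − |A∩B| = 26 − 10 = 16.00.

16.00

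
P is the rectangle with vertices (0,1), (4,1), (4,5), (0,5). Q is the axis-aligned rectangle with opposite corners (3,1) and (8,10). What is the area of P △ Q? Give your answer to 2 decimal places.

53.00

|P∩Q|: x∈[3,4], y∈[1,5] → 1·4 = 4.
|P △ Q| = |P| + |Q| − 2·|P∩Q| = 16 + 45 − 8 = 53.00.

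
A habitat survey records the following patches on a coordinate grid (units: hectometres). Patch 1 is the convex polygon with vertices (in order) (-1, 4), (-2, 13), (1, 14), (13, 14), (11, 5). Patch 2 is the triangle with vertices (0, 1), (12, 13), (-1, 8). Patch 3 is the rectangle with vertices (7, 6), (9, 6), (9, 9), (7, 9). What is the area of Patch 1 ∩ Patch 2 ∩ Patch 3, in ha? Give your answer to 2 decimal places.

The intersection is the polygon with vertices (7,8), (7,9), (8,9).
By the shoelace formula its area is 0.50.

0.50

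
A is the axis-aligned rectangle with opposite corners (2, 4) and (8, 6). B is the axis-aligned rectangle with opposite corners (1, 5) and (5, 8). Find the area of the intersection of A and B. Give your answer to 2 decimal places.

3.00

|A∩B|: x∈[2,5], y∈[5,6] → 3·1 = 3.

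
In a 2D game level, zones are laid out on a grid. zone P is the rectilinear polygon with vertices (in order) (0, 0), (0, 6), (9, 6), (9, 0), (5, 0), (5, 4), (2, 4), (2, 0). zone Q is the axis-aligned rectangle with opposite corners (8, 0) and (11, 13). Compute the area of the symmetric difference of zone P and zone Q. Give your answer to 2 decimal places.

|zone P| = 42, |zone Q| = 39, |zone P∩zone Q| = 6.
|zone P △ zone Q| = |zone P| + |zone Q| − 2·|zone P∩zone Q| = 42 + 39 − 12 = 69.00.

69.00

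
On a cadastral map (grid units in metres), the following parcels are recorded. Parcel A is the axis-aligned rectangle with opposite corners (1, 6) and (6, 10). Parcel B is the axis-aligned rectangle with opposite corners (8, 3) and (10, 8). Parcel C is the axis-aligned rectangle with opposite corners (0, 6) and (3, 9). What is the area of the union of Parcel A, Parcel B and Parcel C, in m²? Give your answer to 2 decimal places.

By inclusion–exclusion:
Individual areas: |Parcel A| = 20, |Parcel B| = 10, |Parcel C| = 9.
|Parcel A∩Parcel B| = 0 (no overlap).
|Parcel A∩Parcel C|: x∈[1,3], y∈[6,9] → 2·3 = 6.
|Parcel B∩Parcel C| = 0 (no overlap).
|Parcel A∩Parcel B∩Parcel C| = 0.
|Parcel A ∪ Parcel B ∪ Parcel C| = 39 − 6 + 0 = 33.00.

33.00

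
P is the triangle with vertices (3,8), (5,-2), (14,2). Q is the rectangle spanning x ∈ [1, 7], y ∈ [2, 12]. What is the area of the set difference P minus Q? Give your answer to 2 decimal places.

32.96

|P| = 49, |P∩Q| = 16.0364.
|P ∖ Q| = |P| − |P∩Q| = 49 − 16.0364 = 32.96.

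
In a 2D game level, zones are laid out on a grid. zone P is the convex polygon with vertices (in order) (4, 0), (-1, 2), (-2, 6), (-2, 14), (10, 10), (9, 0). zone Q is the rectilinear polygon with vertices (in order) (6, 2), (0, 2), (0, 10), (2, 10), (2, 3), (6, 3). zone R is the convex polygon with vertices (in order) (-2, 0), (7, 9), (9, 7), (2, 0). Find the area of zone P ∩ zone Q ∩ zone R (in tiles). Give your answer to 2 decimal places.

The intersection is the polygon with vertices (2,3), (5,3), (4,2), (0,2), (2,4).
By the shoelace formula its area is 4.50.

4.50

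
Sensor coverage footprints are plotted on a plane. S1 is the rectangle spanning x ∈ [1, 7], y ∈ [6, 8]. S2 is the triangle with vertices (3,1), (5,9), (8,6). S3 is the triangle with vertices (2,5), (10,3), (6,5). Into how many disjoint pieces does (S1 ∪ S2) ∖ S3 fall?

2

(S1 ∪ S2) ∖ S3 splits into 2 disjoint pieces (area 16.6667, area 3.9706).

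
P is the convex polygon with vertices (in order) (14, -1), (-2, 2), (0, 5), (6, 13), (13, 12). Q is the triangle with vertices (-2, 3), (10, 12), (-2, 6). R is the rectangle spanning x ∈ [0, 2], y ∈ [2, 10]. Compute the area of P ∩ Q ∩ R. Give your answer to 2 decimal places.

The intersection is the polygon with vertices (2,7.667), (2,6), (0,4.5), (0,5).
By the shoelace formula its area is 2.17.

2.17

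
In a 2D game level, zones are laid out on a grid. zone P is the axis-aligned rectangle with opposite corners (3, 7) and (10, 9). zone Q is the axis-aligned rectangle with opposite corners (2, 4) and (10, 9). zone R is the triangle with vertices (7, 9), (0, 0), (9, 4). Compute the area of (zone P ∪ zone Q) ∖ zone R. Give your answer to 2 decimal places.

25.28

|zone P ∪ zone Q| = 40.
|(zone P ∪ zone Q) ∩ zone R| = 14.7222.
|(zone P ∪ zone Q) ∖ zone R| = 40 − 14.7222 = 25.28.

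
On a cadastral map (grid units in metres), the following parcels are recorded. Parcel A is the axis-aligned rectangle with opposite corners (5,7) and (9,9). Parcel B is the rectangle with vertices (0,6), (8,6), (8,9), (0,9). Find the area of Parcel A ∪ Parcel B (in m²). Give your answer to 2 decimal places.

26.00

By inclusion–exclusion:
Individual areas: |Parcel A| = 8, |Parcel B| = 24.
|Parcel A∩Parcel B|: x∈[5,8], y∈[7,9] → 3·2 = 6.
|Parcel A ∪ Parcel B| = 32 − 6 = 26.00.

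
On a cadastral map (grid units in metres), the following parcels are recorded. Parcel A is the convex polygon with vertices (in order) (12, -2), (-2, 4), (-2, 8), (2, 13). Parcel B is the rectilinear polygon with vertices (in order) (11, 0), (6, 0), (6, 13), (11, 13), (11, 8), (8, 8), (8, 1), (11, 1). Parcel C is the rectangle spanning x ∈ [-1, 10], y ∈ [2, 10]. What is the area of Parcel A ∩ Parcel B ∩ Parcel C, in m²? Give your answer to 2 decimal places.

7.00

The intersection is the polygon with vertices (6,7), (8,4), (8,2), (6,2).
By the shoelace formula its area is 7.00.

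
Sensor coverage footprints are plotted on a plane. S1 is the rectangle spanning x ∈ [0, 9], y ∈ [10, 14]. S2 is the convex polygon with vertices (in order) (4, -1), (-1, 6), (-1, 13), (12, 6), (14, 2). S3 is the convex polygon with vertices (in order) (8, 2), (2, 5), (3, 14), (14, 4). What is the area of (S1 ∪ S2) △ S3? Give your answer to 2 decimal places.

|S1 ∪ S2| = 144.3736.
|(S1 ∪ S2) ∩ S3| = 63.2403.
|(S1 ∪ S2) △ S3| = 144.3736 + 69.5 − 126.4805 = 87.39.

87.39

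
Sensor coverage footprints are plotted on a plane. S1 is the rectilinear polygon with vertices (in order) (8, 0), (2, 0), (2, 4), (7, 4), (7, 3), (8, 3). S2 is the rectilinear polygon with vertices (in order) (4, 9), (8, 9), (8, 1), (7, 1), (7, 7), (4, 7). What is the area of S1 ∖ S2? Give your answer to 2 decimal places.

21.00

|S1| = 23, |S1∩S2| = 2.
|S1 ∖ S2| = |S1| − |S1∩S2| = 23 − 2 = 21.00.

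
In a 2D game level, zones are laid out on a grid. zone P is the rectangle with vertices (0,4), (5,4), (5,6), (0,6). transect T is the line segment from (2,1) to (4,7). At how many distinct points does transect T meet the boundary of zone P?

2

The segment meets the boundary at (3.667,6), (3,4).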